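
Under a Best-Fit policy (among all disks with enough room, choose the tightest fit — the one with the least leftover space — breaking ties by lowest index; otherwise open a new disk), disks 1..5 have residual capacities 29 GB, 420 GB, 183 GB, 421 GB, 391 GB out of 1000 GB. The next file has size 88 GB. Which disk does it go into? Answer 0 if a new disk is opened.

3

Disks with room: disk 2 (420 GB), disk 3 (183 GB), disk 4 (421 GB), disk 5 (391 GB).
Tightest fit is disk 3 with 183 GB free.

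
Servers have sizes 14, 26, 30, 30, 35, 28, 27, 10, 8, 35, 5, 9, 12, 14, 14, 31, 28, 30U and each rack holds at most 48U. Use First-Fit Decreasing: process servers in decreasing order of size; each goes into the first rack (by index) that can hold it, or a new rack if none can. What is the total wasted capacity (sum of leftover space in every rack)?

Sorted descending: 35, 35, 31, 30, 30, 30, 28, 28, 27, 26, 14, 14, 14, 12, 10, 9, 8, 5.
Put 35U in rack 1; 13U remain.
Put 35U in rack 2; 13U remain.
Put 31U in rack 3; 17U remain.
Put 30U in rack 4; 18U remain.
Put 30U in rack 5; 18U remain.
Put 30U in rack 6; 18U remain.
Put 28U in rack 7; 20U remain.
Put 28U in rack 8; 20U remain.
Put 27U in rack 9; 21U remain.
Put 26U in rack 10; 22U remain.
Put 14U in rack 3; 3U remain.
Put 14U in rack 4; 4U remain.
Put 14U in rack 5; 4U remain.
Put 12U in rack 1; 1U remain.
Put 10U in rack 2; 3U remain.
Put 9U in rack 6; 9U remain.
Put 8U in rack 6; 1U remain.
Put 5U in rack 7; 15U remain.
10 racks × 48U = 480U; used 386U; unused 94U.

94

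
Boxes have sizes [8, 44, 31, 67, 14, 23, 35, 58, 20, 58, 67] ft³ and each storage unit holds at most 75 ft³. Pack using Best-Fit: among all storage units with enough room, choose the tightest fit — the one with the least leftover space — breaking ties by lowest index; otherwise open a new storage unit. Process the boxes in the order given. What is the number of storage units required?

7

storage unit 1: place 8 ft³, 67 ft³ left
storage unit 1: place 44 ft³, 23 ft³ left
storage unit 2: place 31 ft³, 44 ft³ left
storage unit 3: place 67 ft³, 8 ft³ left
storage unit 1: place 14 ft³, 9 ft³ left
storage unit 2: place 23 ft³, 21 ft³ left
storage unit 4: place 35 ft³, 40 ft³ left
storage unit 5: place 58 ft³, 17 ft³ left
storage unit 2: place 20 ft³, 1 ft³ left
storage unit 6: place 58 ft³, 17 ft³ left
storage unit 7: place 67 ft³, 8 ft³ left
Final storage units: [8,44,14] [31,23,20] [67] [35] [58] [58] [67].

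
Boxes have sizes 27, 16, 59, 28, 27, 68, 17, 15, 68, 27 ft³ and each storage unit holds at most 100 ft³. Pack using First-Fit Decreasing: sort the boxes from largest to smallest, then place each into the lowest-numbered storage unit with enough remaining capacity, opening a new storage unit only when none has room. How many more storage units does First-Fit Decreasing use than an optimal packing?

0

First-Fit Decreasing: [68,28] [68,27] [59,27] [27,17,16,15] → 4 storage units.
Total size 352 ft³; any packing needs at least ⌈352/100⌉ = 4 storage units.
So 4 is already optimal.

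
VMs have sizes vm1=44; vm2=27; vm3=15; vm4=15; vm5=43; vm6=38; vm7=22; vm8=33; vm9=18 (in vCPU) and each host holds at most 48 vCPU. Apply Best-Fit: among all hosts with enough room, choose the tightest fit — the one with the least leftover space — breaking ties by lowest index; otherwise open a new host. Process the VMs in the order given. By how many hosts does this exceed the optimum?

1

Best-Fit: [44] [27,15] [15,22] [43] [38] [33] [18] → 7 hosts.
Total size 255 vCPU; any packing needs at least ⌈255/48⌉ = 6 hosts.
An optimal packing achieves that bound: [44] [43] [38] [33,15] [27,18] [22,15] → 6 hosts.
Excess: 7 − 6 = 1.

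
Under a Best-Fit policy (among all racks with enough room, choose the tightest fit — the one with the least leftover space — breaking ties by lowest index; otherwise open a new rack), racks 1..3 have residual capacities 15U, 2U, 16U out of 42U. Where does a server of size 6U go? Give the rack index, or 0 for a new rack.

1

Racks with room: rack 1 (15U), rack 3 (16U).
Tightest fit is rack 1 with 15U free.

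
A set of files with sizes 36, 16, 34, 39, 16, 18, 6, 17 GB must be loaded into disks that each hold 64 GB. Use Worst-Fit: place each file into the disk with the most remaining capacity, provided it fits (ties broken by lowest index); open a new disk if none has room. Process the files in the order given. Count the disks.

Put 36 GB in disk 1; 28 GB remain.
Put 16 GB in disk 1; 12 GB remain.
Put 34 GB in disk 2; 30 GB remain.
Put 39 GB in disk 3; 25 GB remain.
Put 16 GB in disk 2; 14 GB remain.
Put 18 GB in disk 3; 7 GB remain.
Put 6 GB in disk 2; 8 GB remain.
Put 17 GB in disk 4; 47 GB remain.

4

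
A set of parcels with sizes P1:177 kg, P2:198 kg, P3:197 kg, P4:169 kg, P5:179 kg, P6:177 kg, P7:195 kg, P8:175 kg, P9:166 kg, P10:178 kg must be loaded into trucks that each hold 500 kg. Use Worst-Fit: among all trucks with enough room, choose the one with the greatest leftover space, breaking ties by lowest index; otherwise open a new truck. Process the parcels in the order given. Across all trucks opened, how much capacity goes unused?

Put P1 (177 kg) in truck 1; 323 kg remain.
Put P2 (198 kg) in truck 1; 125 kg remain.
Put P3 (197 kg) in truck 2; 303 kg remain.
Put P4 (169 kg) in truck 2; 134 kg remain.
Put P5 (179 kg) in truck 3; 321 kg remain.
Put P6 (177 kg) in truck 3; 144 kg remain.
Put P7 (195 kg) in truck 4; 305 kg remain.
Put P8 (175 kg) in truck 4; 130 kg remain.
Put P9 (166 kg) in truck 5; 334 kg remain.
Put P10 (178 kg) in truck 5; 156 kg remain.
5 trucks × 500 kg = 2500 kg; used 1811 kg; unused 689 kg.

689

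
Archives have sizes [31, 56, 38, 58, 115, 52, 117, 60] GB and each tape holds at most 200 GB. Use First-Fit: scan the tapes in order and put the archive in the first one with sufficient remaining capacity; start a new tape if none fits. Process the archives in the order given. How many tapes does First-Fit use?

3 tapes

tape 1: place 31 GB, 169 GB left
tape 1: place 56 GB, 113 GB left
tape 1: place 38 GB, 75 GB left
tape 1: place 58 GB, 17 GB left
tape 2: place 115 GB, 85 GB left
tape 2: place 52 GB, 33 GB left
tape 3: place 117 GB, 83 GB left
tape 3: place 60 GB, 23 GB left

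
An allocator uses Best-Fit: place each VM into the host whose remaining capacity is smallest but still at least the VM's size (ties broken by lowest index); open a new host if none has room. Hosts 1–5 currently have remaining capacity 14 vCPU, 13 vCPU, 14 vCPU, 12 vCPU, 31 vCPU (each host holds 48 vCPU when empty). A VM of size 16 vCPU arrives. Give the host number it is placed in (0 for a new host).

5

Hosts with room: host 5 (31 vCPU).
Tightest fit is host 5 with 31 vCPU free.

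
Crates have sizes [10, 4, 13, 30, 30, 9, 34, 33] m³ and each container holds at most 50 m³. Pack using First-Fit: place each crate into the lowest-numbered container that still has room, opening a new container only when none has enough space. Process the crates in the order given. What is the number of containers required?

10 m³ → container 1 (remaining 40 m³)
4 m³ → container 1 (remaining 36 m³)
13 m³ → container 1 (remaining 23 m³)
30 m³ → container 2 (remaining 20 m³)
30 m³ → container 3 (remaining 20 m³)
9 m³ → container 1 (remaining 14 m³)
34 m³ → container 4 (remaining 16 m³)
33 m³ → container 5 (remaining 17 m³)

5 containers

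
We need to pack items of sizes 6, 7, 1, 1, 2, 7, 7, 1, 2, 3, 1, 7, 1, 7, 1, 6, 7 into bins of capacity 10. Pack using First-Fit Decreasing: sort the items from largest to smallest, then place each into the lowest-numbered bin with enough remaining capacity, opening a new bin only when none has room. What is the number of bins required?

8

Sorted descending: 7, 7, 7, 7, 7, 7, 6, 6, 3, 2, 2, 1, 1, 1, 1, 1, 1.
bin 1: place 7, 3 left
bin 2: place 7, 3 left
bin 3: place 7, 3 left
bin 4: place 7, 3 left
bin 5: place 7, 3 left
bin 6: place 7, 3 left
bin 7: place 6, 4 left
bin 8: place 6, 4 left
bin 1: place 3, 0 left
bin 2: place 2, 1 left
bin 3: place 2, 1 left
bin 2: place 1, 0 left
bin 3: place 1, 0 left
bin 4: place 1, 2 left
bin 4: place 1, 1 left
bin 4: place 1, 0 left
bin 5: place 1, 2 left
Final bins: [7,3] [7,2,1] [7,2,1] [7,1,1,1] [7,1] [7] [6] [6].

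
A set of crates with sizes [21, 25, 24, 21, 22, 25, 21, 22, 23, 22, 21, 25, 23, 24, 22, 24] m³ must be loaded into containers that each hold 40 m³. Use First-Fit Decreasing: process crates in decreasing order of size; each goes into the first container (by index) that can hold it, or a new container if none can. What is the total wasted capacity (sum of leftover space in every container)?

275

Sorted descending: 25, 25, 25, 24, 24, 24, 23, 23, 22, 22, 22, 22, 21, 21, 21, 21.
25 m³ → container 1 (remaining 15 m³)
25 m³ → container 2 (remaining 15 m³)
25 m³ → container 3 (remaining 15 m³)
24 m³ → container 4 (remaining 16 m³)
24 m³ → container 5 (remaining 16 m³)
24 m³ → container 6 (remaining 16 m³)
23 m³ → container 7 (remaining 17 m³)
23 m³ → container 8 (remaining 17 m³)
22 m³ → container 9 (remaining 18 m³)
22 m³ → container 10 (remaining 18 m³)
22 m³ → container 11 (remaining 18 m³)
22 m³ → container 12 (remaining 18 m³)
21 m³ → container 13 (remaining 19 m³)
21 m³ → container 14 (remaining 19 m³)
21 m³ → container 15 (remaining 19 m³)
21 m³ → container 16 (remaining 19 m³)
16 containers × 40 m³ = 640 m³; used 365 m³; unused 275 m³.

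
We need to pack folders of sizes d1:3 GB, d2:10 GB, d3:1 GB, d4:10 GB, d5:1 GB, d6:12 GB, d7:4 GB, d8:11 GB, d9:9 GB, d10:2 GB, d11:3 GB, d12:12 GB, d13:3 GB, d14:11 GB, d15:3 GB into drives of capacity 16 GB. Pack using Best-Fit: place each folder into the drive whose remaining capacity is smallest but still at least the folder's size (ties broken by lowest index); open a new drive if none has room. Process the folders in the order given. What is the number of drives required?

7 drives

Put d1 (3 GB) in drive 1; 13 GB remain.
Put d2 (10 GB) in drive 1; 3 GB remain.
Put d3 (1 GB) in drive 1; 2 GB remain.
Put d4 (10 GB) in drive 2; 6 GB remain.
Put d5 (1 GB) in drive 1; 1 GB remain.
Put d6 (12 GB) in drive 3; 4 GB remain.
Put d7 (4 GB) in drive 3; 0 GB remain.
Put d8 (11 GB) in drive 4; 5 GB remain.
Put d9 (9 GB) in drive 5; 7 GB remain.
Put d10 (2 GB) in drive 4; 3 GB remain.
Put d11 (3 GB) in drive 4; 0 GB remain.
Put d12 (12 GB) in drive 6; 4 GB remain.
Put d13 (3 GB) in drive 6; 1 GB remain.
Put d14 (11 GB) in drive 7; 5 GB remain.
Put d15 (3 GB) in drive 7; 2 GB remain.
Final drives: [3,10,1,1] [10] [12,4] [11,2,3] [9] [12,3] [11,3].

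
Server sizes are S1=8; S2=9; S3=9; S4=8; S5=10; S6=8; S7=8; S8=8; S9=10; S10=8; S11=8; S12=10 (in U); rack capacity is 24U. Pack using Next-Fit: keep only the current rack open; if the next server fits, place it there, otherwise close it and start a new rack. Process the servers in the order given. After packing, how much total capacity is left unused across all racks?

S1 (8U) → rack 1 (remaining 16U)
S2 (9U) → rack 1 (remaining 7U)
S3 (9U) → rack 2 (remaining 15U)
S4 (8U) → rack 2 (remaining 7U)
S5 (10U) → rack 3 (remaining 14U)
S6 (8U) → rack 3 (remaining 6U)
S7 (8U) → rack 4 (remaining 16U)
S8 (8U) → rack 4 (remaining 8U)
S9 (10U) → rack 5 (remaining 14U)
S10 (8U) → rack 5 (remaining 6U)
S11 (8U) → rack 6 (remaining 16U)
S12 (10U) → rack 6 (remaining 6U)
6 racks × 24U = 144U; used 104U; unused 40U.

40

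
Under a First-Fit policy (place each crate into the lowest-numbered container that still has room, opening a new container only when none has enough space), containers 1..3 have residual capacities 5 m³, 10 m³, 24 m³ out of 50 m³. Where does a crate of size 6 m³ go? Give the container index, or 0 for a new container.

Containers with room: container 2 (10 m³), container 3 (24 m³).
The first with room is container 2.

2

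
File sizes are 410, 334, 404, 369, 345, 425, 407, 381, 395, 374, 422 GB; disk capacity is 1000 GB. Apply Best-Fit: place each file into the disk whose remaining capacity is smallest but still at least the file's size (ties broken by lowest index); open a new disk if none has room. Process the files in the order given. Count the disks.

6

410 GB → disk 1 (remaining 590 GB)
334 GB → disk 1 (remaining 256 GB)
404 GB → disk 2 (remaining 596 GB)
369 GB → disk 2 (remaining 227 GB)
345 GB → disk 3 (remaining 655 GB)
425 GB → disk 3 (remaining 230 GB)
407 GB → disk 4 (remaining 593 GB)
381 GB → disk 4 (remaining 212 GB)
395 GB → disk 5 (remaining 605 GB)
374 GB → disk 5 (remaining 231 GB)
422 GB → disk 6 (remaining 578 GB)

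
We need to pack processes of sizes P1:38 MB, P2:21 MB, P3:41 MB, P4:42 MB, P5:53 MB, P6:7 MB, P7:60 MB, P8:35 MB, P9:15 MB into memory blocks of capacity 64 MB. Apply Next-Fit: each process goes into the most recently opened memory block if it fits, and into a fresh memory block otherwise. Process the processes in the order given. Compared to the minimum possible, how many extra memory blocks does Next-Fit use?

0

Next-Fit: [38,21] [41] [42] [53,7] [60] [35,15] → 6 memory blocks.
6 processes exceed 32 MB (half the capacity), and no two of those can share a memory block, so at least 6 memory blocks are needed.
So 6 is already optimal.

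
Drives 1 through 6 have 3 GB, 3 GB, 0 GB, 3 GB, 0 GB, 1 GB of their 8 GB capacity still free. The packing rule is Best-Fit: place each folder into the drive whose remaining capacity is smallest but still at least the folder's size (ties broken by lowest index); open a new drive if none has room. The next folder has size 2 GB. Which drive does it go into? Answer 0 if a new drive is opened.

1

Drives with room: drive 1 (3 GB), drive 2 (3 GB), drive 4 (3 GB).
Tightest fit is drive 1 with 3 GB free.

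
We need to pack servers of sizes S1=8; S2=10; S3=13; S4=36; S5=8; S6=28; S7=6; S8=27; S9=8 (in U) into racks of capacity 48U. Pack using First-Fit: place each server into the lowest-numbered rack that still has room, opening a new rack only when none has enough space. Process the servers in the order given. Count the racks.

4

S1 (8U) → rack 1 (remaining 40U)
S2 (10U) → rack 1 (remaining 30U)
S3 (13U) → rack 1 (remaining 17U)
S4 (36U) → rack 2 (remaining 12U)
S5 (8U) → rack 1 (remaining 9U)
S6 (28U) → rack 3 (remaining 20U)
S7 (6U) → rack 1 (remaining 3U)
S8 (27U) → rack 4 (remaining 21U)
S9 (8U) → rack 2 (remaining 4U)
Final racks: [8,10,13,8,6] [36,8] [28] [27].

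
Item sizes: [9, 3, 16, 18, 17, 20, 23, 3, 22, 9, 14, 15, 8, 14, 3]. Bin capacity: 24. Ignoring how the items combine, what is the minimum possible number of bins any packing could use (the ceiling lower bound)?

9

Total size = 9 + 3 + 16 + 18 + 17 + 20 + 23 + 3 + 22 + 9 + 14 + 15 + 8 + 14 + 3 = 194.
⌈194 / 24⌉ = 9.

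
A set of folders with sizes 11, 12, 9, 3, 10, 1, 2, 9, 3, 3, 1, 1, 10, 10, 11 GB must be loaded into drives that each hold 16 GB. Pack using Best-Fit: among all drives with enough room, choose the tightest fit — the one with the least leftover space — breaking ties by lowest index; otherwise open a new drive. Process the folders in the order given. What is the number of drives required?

8 drives

11 GB → drive 1 (remaining 5 GB)
12 GB → drive 2 (remaining 4 GB)
9 GB → drive 3 (remaining 7 GB)
3 GB → drive 2 (remaining 1 GB)
10 GB → drive 4 (remaining 6 GB)
1 GB → drive 2 (remaining 0 GB)
2 GB → drive 1 (remaining 3 GB)
9 GB → drive 5 (remaining 7 GB)
3 GB → drive 1 (remaining 0 GB)
3 GB → drive 4 (remaining 3 GB)
1 GB → drive 4 (remaining 2 GB)
1 GB → drive 4 (remaining 1 GB)
10 GB → drive 6 (remaining 6 GB)
10 GB → drive 7 (remaining 6 GB)
11 GB → drive 8 (remaining 5 GB)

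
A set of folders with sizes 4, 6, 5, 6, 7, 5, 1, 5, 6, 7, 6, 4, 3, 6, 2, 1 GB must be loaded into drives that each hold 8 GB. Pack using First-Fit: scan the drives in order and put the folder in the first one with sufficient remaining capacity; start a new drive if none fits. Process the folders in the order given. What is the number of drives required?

4 GB → drive 1 (remaining 4 GB)
6 GB → drive 2 (remaining 2 GB)
5 GB → drive 3 (remaining 3 GB)
6 GB → drive 4 (remaining 2 GB)
7 GB → drive 5 (remaining 1 GB)
5 GB → drive 6 (remaining 3 GB)
1 GB → drive 1 (remaining 3 GB)
5 GB → drive 7 (remaining 3 GB)
6 GB → drive 8 (remaining 2 GB)
7 GB → drive 9 (remaining 1 GB)
6 GB → drive 10 (remaining 2 GB)
4 GB → drive 11 (remaining 4 GB)
3 GB → drive 1 (remaining 0 GB)
6 GB → drive 12 (remaining 2 GB)
2 GB → drive 2 (remaining 0 GB)
1 GB → drive 3 (remaining 2 GB)
Final drives: [4,1,3] [6,2] [5,1] [6] [7] [5] [5] [6] [7] [6] [4] [6].

12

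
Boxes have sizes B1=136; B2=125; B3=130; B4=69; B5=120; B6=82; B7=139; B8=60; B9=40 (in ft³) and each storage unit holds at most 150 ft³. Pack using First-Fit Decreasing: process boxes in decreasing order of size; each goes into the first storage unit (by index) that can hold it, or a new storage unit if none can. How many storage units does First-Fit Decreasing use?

Sorted descending: 139, 136, 130, 125, 120, 82, 69, 60, 40.
storage unit 1: place 139 ft³, 11 ft³ left
storage unit 2: place 136 ft³, 14 ft³ left
storage unit 3: place 130 ft³, 20 ft³ left
storage unit 4: place 125 ft³, 25 ft³ left
storage unit 5: place 120 ft³, 30 ft³ left
storage unit 6: place 82 ft³, 68 ft³ left
storage unit 7: place 69 ft³, 81 ft³ left
storage unit 6: place 60 ft³, 8 ft³ left
storage unit 7: place 40 ft³, 41 ft³ left

7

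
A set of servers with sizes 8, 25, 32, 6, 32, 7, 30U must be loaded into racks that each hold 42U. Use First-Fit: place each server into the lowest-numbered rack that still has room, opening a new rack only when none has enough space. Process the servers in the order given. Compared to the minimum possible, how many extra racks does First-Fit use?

First-Fit: [8,25,6] [32,7] [32] [30] → 4 racks.
Total size 140U; any packing needs at least ⌈140/42⌉ = 4 racks.
So 4 is already optimal.

0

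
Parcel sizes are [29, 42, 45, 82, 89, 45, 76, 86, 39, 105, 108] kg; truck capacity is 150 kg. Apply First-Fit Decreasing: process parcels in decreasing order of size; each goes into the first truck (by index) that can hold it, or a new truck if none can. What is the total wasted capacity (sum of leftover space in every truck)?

Sorted descending: 108, 105, 89, 86, 82, 76, 45, 45, 42, 39, 29.
Put 108 kg in truck 1; 42 kg remain.
Put 105 kg in truck 2; 45 kg remain.
Put 89 kg in truck 3; 61 kg remain.
Put 86 kg in truck 4; 64 kg remain.
Put 82 kg in truck 5; 68 kg remain.
Put 76 kg in truck 6; 74 kg remain.
Put 45 kg in truck 2; 0 kg remain.
Put 45 kg in truck 3; 16 kg remain.
Put 42 kg in truck 1; 0 kg remain.
Put 39 kg in truck 4; 25 kg remain.
Put 29 kg in truck 5; 39 kg remain.
6 trucks × 150 kg = 900 kg; used 746 kg; unused 154 kg.

154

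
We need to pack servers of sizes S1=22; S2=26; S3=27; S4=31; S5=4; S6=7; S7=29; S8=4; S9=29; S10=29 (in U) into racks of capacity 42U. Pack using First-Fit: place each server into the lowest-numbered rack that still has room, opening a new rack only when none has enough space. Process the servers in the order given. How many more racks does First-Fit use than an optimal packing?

0

First-Fit: [22,4,7,4] [26] [27] [31] [29] [29] [29] → 7 racks.
7 servers exceed 21U (half the capacity), and no two of those can share a rack, so at least 7 racks are needed.
So 7 is already optimal.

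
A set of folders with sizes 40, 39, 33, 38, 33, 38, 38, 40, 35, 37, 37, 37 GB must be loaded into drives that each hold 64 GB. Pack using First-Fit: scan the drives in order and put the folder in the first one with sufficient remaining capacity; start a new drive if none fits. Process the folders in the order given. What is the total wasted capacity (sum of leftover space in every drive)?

drive 1: place 40 GB, 24 GB left
drive 2: place 39 GB, 25 GB left
drive 3: place 33 GB, 31 GB left
drive 4: place 38 GB, 26 GB left
drive 5: place 33 GB, 31 GB left
drive 6: place 38 GB, 26 GB left
drive 7: place 38 GB, 26 GB left
drive 8: place 40 GB, 24 GB left
drive 9: place 35 GB, 29 GB left
drive 10: place 37 GB, 27 GB left
drive 11: place 37 GB, 27 GB left
drive 12: place 37 GB, 27 GB left
12 drives × 64 GB = 768 GB; used 445 GB; unused 323 GB.

323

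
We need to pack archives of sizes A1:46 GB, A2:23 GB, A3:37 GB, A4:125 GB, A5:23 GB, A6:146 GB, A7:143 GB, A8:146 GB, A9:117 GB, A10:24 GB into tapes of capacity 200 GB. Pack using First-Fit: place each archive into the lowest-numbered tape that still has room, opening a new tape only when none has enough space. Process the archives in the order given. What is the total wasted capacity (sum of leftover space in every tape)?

370

A1 (46 GB) → tape 1 (remaining 154 GB)
A2 (23 GB) → tape 1 (remaining 131 GB)
A3 (37 GB) → tape 1 (remaining 94 GB)
A4 (125 GB) → tape 2 (remaining 75 GB)
A5 (23 GB) → tape 1 (remaining 71 GB)
A6 (146 GB) → tape 3 (remaining 54 GB)
A7 (143 GB) → tape 4 (remaining 57 GB)
A8 (146 GB) → tape 5 (remaining 54 GB)
A9 (117 GB) → tape 6 (remaining 83 GB)
A10 (24 GB) → tape 1 (remaining 47 GB)
6 tapes × 200 GB = 1200 GB; used 830 GB; unused 370 GB.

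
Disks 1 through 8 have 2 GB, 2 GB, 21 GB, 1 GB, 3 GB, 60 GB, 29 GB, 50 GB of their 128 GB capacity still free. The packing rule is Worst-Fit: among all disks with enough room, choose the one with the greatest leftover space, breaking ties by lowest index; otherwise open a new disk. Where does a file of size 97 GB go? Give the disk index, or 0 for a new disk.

0

No disk has ≥ 97 GB free, so a new disk is opened.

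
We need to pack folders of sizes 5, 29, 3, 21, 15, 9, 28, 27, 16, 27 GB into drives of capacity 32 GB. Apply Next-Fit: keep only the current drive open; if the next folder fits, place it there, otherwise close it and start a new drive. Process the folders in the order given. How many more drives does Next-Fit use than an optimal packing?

Next-Fit: [5] [29,3] [21] [15,9] [28] [27] [16] [27] → 8 drives.
Total size 180 GB; any packing needs at least ⌈180/32⌉ = 6 drives.
An optimal packing achieves that bound: [29,3] [28] [27,5] [27] [21,9] [16,15] → 6 drives.
Excess: 8 − 6 = 2.

2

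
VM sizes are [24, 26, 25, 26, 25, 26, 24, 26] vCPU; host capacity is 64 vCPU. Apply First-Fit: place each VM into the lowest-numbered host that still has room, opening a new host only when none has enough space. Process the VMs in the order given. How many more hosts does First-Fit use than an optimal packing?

First-Fit: [24,26] [25,26] [25,26] [24,26] → 4 hosts.
Total size 202 vCPU; any packing needs at least ⌈202/64⌉ = 4 hosts.
So 4 is already optimal.

0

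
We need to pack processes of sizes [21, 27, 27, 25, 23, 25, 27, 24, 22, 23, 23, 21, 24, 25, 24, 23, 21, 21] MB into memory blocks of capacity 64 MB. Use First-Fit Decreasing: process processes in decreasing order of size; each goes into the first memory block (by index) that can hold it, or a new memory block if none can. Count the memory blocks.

Sorted descending: 27, 27, 27, 25, 25, 25, 24, 24, 24, 23, 23, 23, 23, 22, 21, 21, 21, 21.
Put 27 MB in memory block 1; 37 MB remain.
Put 27 MB in memory block 1; 10 MB remain.
Put 27 MB in memory block 2; 37 MB remain.
Put 25 MB in memory block 2; 12 MB remain.
Put 25 MB in memory block 3; 39 MB remain.
Put 25 MB in memory block 3; 14 MB remain.
Put 24 MB in memory block 4; 40 MB remain.
Put 24 MB in memory block 4; 16 MB remain.
Put 24 MB in memory block 5; 40 MB remain.
Put 23 MB in memory block 5; 17 MB remain.
Put 23 MB in memory block 6; 41 MB remain.
Put 23 MB in memory block 6; 18 MB remain.
Put 23 MB in memory block 7; 41 MB remain.
Put 22 MB in memory block 7; 19 MB remain.
Put 21 MB in memory block 8; 43 MB remain.
Put 21 MB in memory block 8; 22 MB remain.
Put 21 MB in memory block 8; 1 MB remain.
Put 21 MB in memory block 9; 43 MB remain.

9 memory blocks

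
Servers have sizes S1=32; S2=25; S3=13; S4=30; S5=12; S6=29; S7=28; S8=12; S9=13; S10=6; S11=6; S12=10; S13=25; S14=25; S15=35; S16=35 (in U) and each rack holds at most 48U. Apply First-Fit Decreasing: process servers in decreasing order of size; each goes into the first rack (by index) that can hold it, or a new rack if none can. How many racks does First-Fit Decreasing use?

9 racks

Sorted descending: 35, 35, 32, 30, 29, 28, 25, 25, 25, 13, 13, 12, 12, 10, 6, 6.
Put 35U in rack 1; 13U remain.
Put 35U in rack 2; 13U remain.
Put 32U in rack 3; 16U remain.
Put 30U in rack 4; 18U remain.
Put 29U in rack 5; 19U remain.
Put 28U in rack 6; 20U remain.
Put 25U in rack 7; 23U remain.
Put 25U in rack 8; 23U remain.
Put 25U in rack 9; 23U remain.
Put 13U in rack 1; 0U remain.
Put 13U in rack 2; 0U remain.
Put 12U in rack 3; 4U remain.
Put 12U in rack 4; 6U remain.
Put 10U in rack 5; 9U remain.
Put 6U in rack 4; 0U remain.
Put 6U in rack 5; 3U remain.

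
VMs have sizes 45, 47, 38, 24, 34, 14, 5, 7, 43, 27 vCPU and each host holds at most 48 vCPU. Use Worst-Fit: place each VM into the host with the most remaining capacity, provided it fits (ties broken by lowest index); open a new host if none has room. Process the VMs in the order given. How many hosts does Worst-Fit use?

host 1: place 45 vCPU, 3 vCPU left
host 2: place 47 vCPU, 1 vCPU left
host 3: place 38 vCPU, 10 vCPU left
host 4: place 24 vCPU, 24 vCPU left
host 5: place 34 vCPU, 14 vCPU left
host 4: place 14 vCPU, 10 vCPU left
host 5: place 5 vCPU, 9 vCPU left
host 3: place 7 vCPU, 3 vCPU left
host 6: place 43 vCPU, 5 vCPU left
host 7: place 27 vCPU, 21 vCPU left
Final hosts: [45] [47] [38,7] [24,14] [34,5] [43] [27].

7 hosts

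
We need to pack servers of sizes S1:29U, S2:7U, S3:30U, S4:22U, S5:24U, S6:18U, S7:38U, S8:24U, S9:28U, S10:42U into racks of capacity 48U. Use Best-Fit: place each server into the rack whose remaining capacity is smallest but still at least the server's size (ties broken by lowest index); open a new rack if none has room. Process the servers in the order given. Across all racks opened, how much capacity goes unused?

rack 1: place S1 (29U), 19U left
rack 1: place S2 (7U), 12U left
rack 2: place S3 (30U), 18U left
rack 3: place S4 (22U), 26U left
rack 3: place S5 (24U), 2U left
rack 2: place S6 (18U), 0U left
rack 4: place S7 (38U), 10U left
rack 5: place S8 (24U), 24U left
rack 6: place S9 (28U), 20U left
rack 7: place S10 (42U), 6U left
7 racks × 48U = 336U; used 262U; unused 74U.

74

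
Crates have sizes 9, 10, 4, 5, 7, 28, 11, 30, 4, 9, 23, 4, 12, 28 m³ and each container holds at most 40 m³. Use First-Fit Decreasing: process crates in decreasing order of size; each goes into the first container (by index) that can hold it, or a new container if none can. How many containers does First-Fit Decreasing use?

5 containers

Sorted descending: 30, 28, 28, 23, 12, 11, 10, 9, 9, 7, 5, 4, 4, 4.
Put 30 m³ in container 1; 10 m³ remain.
Put 28 m³ in container 2; 12 m³ remain.
Put 28 m³ in container 3; 12 m³ remain.
Put 23 m³ in container 4; 17 m³ remain.
Put 12 m³ in container 2; 0 m³ remain.
Put 11 m³ in container 3; 1 m³ remain.
Put 10 m³ in container 1; 0 m³ remain.
Put 9 m³ in container 4; 8 m³ remain.
Put 9 m³ in container 5; 31 m³ remain.
Put 7 m³ in container 4; 1 m³ remain.
Put 5 m³ in container 5; 26 m³ remain.
Put 4 m³ in container 5; 22 m³ remain.
Put 4 m³ in container 5; 18 m³ remain.
Put 4 m³ in container 5; 14 m³ remain.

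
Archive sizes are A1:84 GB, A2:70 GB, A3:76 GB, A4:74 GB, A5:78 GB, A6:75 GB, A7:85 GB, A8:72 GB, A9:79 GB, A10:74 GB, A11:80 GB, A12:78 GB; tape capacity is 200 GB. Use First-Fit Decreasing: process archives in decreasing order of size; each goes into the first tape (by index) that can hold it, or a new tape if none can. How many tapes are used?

6

Sorted descending: 85, 84, 80, 79, 78, 78, 76, 75, 74, 74, 72, 70.
Put 85 GB in tape 1; 115 GB remain.
Put 84 GB in tape 1; 31 GB remain.
Put 80 GB in tape 2; 120 GB remain.
Put 79 GB in tape 2; 41 GB remain.
Put 78 GB in tape 3; 122 GB remain.
Put 78 GB in tape 3; 44 GB remain.
Put 76 GB in tape 4; 124 GB remain.
Put 75 GB in tape 4; 49 GB remain.
Put 74 GB in tape 5; 126 GB remain.
Put 74 GB in tape 5; 52 GB remain.
Put 72 GB in tape 6; 128 GB remain.
Put 70 GB in tape 6; 58 GB remain.
Final tapes: [85,84] [80,79] [78,78] [76,75] [74,74] [72,70].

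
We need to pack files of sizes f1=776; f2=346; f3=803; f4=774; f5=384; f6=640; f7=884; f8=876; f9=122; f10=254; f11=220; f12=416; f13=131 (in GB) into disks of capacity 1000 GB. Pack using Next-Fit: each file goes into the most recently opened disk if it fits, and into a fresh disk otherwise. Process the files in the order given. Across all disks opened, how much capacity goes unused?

3374

disk 1: place f1 (776 GB), 224 GB left
disk 2: place f2 (346 GB), 654 GB left
disk 3: place f3 (803 GB), 197 GB left
disk 4: place f4 (774 GB), 226 GB left
disk 5: place f5 (384 GB), 616 GB left
disk 6: place f6 (640 GB), 360 GB left
disk 7: place f7 (884 GB), 116 GB left
disk 8: place f8 (876 GB), 124 GB left
disk 8: place f9 (122 GB), 2 GB left
disk 9: place f10 (254 GB), 746 GB left
disk 9: place f11 (220 GB), 526 GB left
disk 9: place f12 (416 GB), 110 GB left
disk 10: place f13 (131 GB), 869 GB left
10 disks × 1000 GB = 10000 GB; used 6626 GB; unused 3374 GB.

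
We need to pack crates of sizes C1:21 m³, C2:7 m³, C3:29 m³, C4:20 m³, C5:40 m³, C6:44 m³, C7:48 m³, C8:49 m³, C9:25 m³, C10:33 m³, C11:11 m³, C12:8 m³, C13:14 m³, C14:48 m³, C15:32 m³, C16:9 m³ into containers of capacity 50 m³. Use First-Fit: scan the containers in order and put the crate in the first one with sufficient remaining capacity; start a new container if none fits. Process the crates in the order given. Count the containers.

Put C1 (21 m³) in container 1; 29 m³ remain.
Put C2 (7 m³) in container 1; 22 m³ remain.
Put C3 (29 m³) in container 2; 21 m³ remain.
Put C4 (20 m³) in container 1; 2 m³ remain.
Put C5 (40 m³) in container 3; 10 m³ remain.
Put C6 (44 m³) in container 4; 6 m³ remain.
Put C7 (48 m³) in container 5; 2 m³ remain.
Put C8 (49 m³) in container 6; 1 m³ remain.
Put C9 (25 m³) in container 7; 25 m³ remain.
Put C10 (33 m³) in container 8; 17 m³ remain.
Put C11 (11 m³) in container 2; 10 m³ remain.
Put C12 (8 m³) in container 2; 2 m³ remain.
Put C13 (14 m³) in container 7; 11 m³ remain.
Put C14 (48 m³) in container 9; 2 m³ remain.
Put C15 (32 m³) in container 10; 18 m³ remain.
Put C16 (9 m³) in container 3; 1 m³ remain.

10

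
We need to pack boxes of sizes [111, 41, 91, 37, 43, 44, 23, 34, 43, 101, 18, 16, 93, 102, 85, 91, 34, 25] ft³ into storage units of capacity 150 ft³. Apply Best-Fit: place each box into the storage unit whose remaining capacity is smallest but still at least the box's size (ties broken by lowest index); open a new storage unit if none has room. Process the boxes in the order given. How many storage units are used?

111 ft³ → storage unit 1 (remaining 39 ft³)
41 ft³ → storage unit 2 (remaining 109 ft³)
91 ft³ → storage unit 2 (remaining 18 ft³)
37 ft³ → storage unit 1 (remaining 2 ft³)
43 ft³ → storage unit 3 (remaining 107 ft³)
44 ft³ → storage unit 3 (remaining 63 ft³)
23 ft³ → storage unit 3 (remaining 40 ft³)
34 ft³ → storage unit 3 (remaining 6 ft³)
43 ft³ → storage unit 4 (remaining 107 ft³)
101 ft³ → storage unit 4 (remaining 6 ft³)
18 ft³ → storage unit 2 (remaining 0 ft³)
16 ft³ → storage unit 5 (remaining 134 ft³)
93 ft³ → storage unit 5 (remaining 41 ft³)
102 ft³ → storage unit 6 (remaining 48 ft³)
85 ft³ → storage unit 7 (remaining 65 ft³)
91 ft³ → storage unit 8 (remaining 59 ft³)
34 ft³ → storage unit 5 (remaining 7 ft³)
25 ft³ → storage unit 6 (remaining 23 ft³)

8 storage units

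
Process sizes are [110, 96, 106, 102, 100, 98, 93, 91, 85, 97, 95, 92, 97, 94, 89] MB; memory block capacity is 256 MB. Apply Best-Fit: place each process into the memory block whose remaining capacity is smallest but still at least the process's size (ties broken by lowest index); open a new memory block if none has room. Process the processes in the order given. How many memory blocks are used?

110 MB → memory block 1 (remaining 146 MB)
96 MB → memory block 1 (remaining 50 MB)
106 MB → memory block 2 (remaining 150 MB)
102 MB → memory block 2 (remaining 48 MB)
100 MB → memory block 3 (remaining 156 MB)
98 MB → memory block 3 (remaining 58 MB)
93 MB → memory block 4 (remaining 163 MB)
91 MB → memory block 4 (remaining 72 MB)
85 MB → memory block 5 (remaining 171 MB)
97 MB → memory block 5 (remaining 74 MB)
95 MB → memory block 6 (remaining 161 MB)
92 MB → memory block 6 (remaining 69 MB)
97 MB → memory block 7 (remaining 159 MB)
94 MB → memory block 7 (remaining 65 MB)
89 MB → memory block 8 (remaining 167 MB)
Final memory blocks: [110,96] [106,102] [100,98] [93,91] [85,97] [95,92] [97,94] [89].

8 memory blocks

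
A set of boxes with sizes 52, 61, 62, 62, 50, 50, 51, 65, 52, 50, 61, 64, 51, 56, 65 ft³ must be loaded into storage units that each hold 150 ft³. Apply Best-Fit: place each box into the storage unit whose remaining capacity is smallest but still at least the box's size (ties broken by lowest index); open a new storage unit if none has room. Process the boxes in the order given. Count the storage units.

7 storage units

52 ft³ → storage unit 1 (remaining 98 ft³)
61 ft³ → storage unit 1 (remaining 37 ft³)
62 ft³ → storage unit 2 (remaining 88 ft³)
62 ft³ → storage unit 2 (remaining 26 ft³)
50 ft³ → storage unit 3 (remaining 100 ft³)
50 ft³ → storage unit 3 (remaining 50 ft³)
51 ft³ → storage unit 4 (remaining 99 ft³)
65 ft³ → storage unit 4 (remaining 34 ft³)
52 ft³ → storage unit 5 (remaining 98 ft³)
50 ft³ → storage unit 3 (remaining 0 ft³)
61 ft³ → storage unit 5 (remaining 37 ft³)
64 ft³ → storage unit 6 (remaining 86 ft³)
51 ft³ → storage unit 6 (remaining 35 ft³)
56 ft³ → storage unit 7 (remaining 94 ft³)
65 ft³ → storage unit 7 (remaining 29 ft³)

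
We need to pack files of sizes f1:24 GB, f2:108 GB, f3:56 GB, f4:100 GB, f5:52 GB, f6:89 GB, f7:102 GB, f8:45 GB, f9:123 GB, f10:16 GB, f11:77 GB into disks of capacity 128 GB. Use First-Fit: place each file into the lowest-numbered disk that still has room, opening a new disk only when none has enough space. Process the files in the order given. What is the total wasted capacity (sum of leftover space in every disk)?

232

disk 1: place f1 (24 GB), 104 GB left
disk 2: place f2 (108 GB), 20 GB left
disk 1: place f3 (56 GB), 48 GB left
disk 3: place f4 (100 GB), 28 GB left
disk 4: place f5 (52 GB), 76 GB left
disk 5: place f6 (89 GB), 39 GB left
disk 6: place f7 (102 GB), 26 GB left
disk 1: place f8 (45 GB), 3 GB left
disk 7: place f9 (123 GB), 5 GB left
disk 2: place f10 (16 GB), 4 GB left
disk 8: place f11 (77 GB), 51 GB left
8 disks × 128 GB = 1024 GB; used 792 GB; unused 232 GB.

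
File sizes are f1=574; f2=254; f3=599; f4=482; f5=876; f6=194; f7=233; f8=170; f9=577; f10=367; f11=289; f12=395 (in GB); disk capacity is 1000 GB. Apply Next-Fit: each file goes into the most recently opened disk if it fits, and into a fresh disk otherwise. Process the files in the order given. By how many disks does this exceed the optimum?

Next-Fit: [574,254] [599] [482] [876] [194,233,170] [577,367] [289,395] → 7 disks.
Total size 5010 GB; any packing needs at least ⌈5010/1000⌉ = 6 disks.
An optimal packing achieves that bound: [876] [599,395] [577,367] [574,289] [482,254,233] [194,170] → 6 disks.
Excess: 7 − 6 = 1.

1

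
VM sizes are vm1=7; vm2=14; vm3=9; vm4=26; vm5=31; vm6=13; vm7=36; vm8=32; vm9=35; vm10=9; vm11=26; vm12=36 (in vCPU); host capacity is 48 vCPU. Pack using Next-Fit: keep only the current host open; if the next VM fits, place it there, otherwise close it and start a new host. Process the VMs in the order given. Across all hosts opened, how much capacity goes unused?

110

vm1 (7 vCPU) → host 1 (remaining 41 vCPU)
vm2 (14 vCPU) → host 1 (remaining 27 vCPU)
vm3 (9 vCPU) → host 1 (remaining 18 vCPU)
vm4 (26 vCPU) → host 2 (remaining 22 vCPU)
vm5 (31 vCPU) → host 3 (remaining 17 vCPU)
vm6 (13 vCPU) → host 3 (remaining 4 vCPU)
vm7 (36 vCPU) → host 4 (remaining 12 vCPU)
vm8 (32 vCPU) → host 5 (remaining 16 vCPU)
vm9 (35 vCPU) → host 6 (remaining 13 vCPU)
vm10 (9 vCPU) → host 6 (remaining 4 vCPU)
vm11 (26 vCPU) → host 7 (remaining 22 vCPU)
vm12 (36 vCPU) → host 8 (remaining 12 vCPU)
8 hosts × 48 vCPU = 384 vCPU; used 274 vCPU; unused 110 vCPU.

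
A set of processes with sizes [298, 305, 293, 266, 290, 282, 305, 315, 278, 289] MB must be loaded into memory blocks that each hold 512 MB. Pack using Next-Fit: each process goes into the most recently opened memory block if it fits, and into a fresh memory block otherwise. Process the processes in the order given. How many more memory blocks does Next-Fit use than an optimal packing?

0

Next-Fit: [298] [305] [293] [266] [290] [282] [305] [315] [278] [289] → 10 memory blocks.
10 processes exceed 256 MB (half the capacity), and no two of those can share a memory block, so at least 10 memory blocks are needed.
So 10 is already optimal.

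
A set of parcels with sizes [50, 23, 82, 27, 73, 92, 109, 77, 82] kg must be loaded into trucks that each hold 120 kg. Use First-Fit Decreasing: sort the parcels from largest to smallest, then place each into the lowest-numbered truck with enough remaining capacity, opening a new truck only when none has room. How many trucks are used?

7

Sorted descending: 109, 92, 82, 82, 77, 73, 50, 27, 23.
109 kg → truck 1 (remaining 11 kg)
92 kg → truck 2 (remaining 28 kg)
82 kg → truck 3 (remaining 38 kg)
82 kg → truck 4 (remaining 38 kg)
77 kg → truck 5 (remaining 43 kg)
73 kg → truck 6 (remaining 47 kg)
50 kg → truck 7 (remaining 70 kg)
27 kg → truck 2 (remaining 1 kg)
23 kg → truck 3 (remaining 15 kg)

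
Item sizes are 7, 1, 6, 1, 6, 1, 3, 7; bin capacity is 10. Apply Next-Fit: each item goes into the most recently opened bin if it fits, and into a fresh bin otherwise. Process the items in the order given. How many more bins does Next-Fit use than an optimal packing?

0

Next-Fit: [7,1] [6,1] [6,1,3] [7] → 4 bins.
Total size 32; any packing needs at least ⌈32/10⌉ = 4 bins.
So 4 is already optimal.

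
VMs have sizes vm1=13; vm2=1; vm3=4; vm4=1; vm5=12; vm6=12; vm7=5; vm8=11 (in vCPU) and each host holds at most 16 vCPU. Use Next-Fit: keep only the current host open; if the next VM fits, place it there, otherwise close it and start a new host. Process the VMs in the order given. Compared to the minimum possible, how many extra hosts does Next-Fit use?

1

Next-Fit: [13,1] [4,1] [12] [12] [5,11] → 5 hosts.
Total size 59 vCPU; any packing needs at least ⌈59/16⌉ = 4 hosts.
An optimal packing achieves that bound: [13,1,1] [12,4] [12] [11,5] → 4 hosts.
Excess: 5 − 4 = 1.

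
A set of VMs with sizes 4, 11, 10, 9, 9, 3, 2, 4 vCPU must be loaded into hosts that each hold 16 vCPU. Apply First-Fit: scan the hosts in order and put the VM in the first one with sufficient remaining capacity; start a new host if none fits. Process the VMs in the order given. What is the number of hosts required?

4 vCPU → host 1 (remaining 12 vCPU)
11 vCPU → host 1 (remaining 1 vCPU)
10 vCPU → host 2 (remaining 6 vCPU)
9 vCPU → host 3 (remaining 7 vCPU)
9 vCPU → host 4 (remaining 7 vCPU)
3 vCPU → host 2 (remaining 3 vCPU)
2 vCPU → host 2 (remaining 1 vCPU)
4 vCPU → host 3 (remaining 3 vCPU)

4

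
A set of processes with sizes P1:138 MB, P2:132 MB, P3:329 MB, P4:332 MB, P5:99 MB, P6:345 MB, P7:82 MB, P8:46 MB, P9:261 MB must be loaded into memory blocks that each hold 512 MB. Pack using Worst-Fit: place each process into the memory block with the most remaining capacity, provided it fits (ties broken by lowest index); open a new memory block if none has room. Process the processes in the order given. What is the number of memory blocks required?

5 memory blocks

memory block 1: place P1 (138 MB), 374 MB left
memory block 1: place P2 (132 MB), 242 MB left
memory block 2: place P3 (329 MB), 183 MB left
memory block 3: place P4 (332 MB), 180 MB left
memory block 1: place P5 (99 MB), 143 MB left
memory block 4: place P6 (345 MB), 167 MB left
memory block 2: place P7 (82 MB), 101 MB left
memory block 3: place P8 (46 MB), 134 MB left
memory block 5: place P9 (261 MB), 251 MB left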